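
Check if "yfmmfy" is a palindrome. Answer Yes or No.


Input string: 'yfmmfy'
Reversed: 'yfmmfy'
Compare pairs: s[0]='y' vs s[5]='y' (match), s[1]='f' vs s[4]='f' (match), s[2]='m' vs s[3]='m' (match)
Palindrome: Yes


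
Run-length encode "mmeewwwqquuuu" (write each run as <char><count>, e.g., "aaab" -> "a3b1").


Input: 'mmeewwwqquuuu'
Operation: identify consecutive runs
Runs: 'mm' -> m2, 'ee' -> e2, 'www' -> w3, 'qq' -> q2, 'uuuu' -> u4
Encoded: m2e2w3q2u4


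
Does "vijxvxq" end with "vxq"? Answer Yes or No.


Input string: 'vijxvxq'
Suffix to check: 'vxq'
Last 3 characters of input: 'vxq'
Match: True
Result: Yes


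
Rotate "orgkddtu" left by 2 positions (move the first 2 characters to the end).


Input: 'orgkddtu', shift = 2
Operation: split at index 2 and swap parts
Front part s[0:2] = 'or'
Back part s[2:] = 'gkddtu'
Rotated = back + front = 'gkddtu' + 'or'
Result: gkddtuor


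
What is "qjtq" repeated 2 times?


Input string: 'qjtq'
Operation: repeat 2 times
Concatenation: 'qjtq' + 'qjtq'
Result: qjtqqjtq


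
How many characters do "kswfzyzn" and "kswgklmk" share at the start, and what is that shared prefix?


String 1: 'kswfzyzn'
String 2: 'kswgklmk'
Compare position by position:
pos 0: 'k' vs 'k' match
pos 1: 's' vs 's' match
pos 2: 'w' vs 'w' match
pos 3: 'f' vs 'g' differ -> stop
Longest common prefix: "ksw" (length 3)


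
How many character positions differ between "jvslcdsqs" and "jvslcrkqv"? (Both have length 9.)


String 1: 'jvslcdsqs'
String 2: 'jvslcrkqv'
Compare each position: pos 0: 'j'=='j', pos 1: 'v'=='v', pos 2: 's'=='s', pos 3: 'l'=='l', pos 4: 'c'=='c', pos 5: 'd'!='r', pos 6: 's'!='k', pos 7: 'q'=='q', pos 8: 's'!='v'
Differing positions: 3
Hamming distance: 3


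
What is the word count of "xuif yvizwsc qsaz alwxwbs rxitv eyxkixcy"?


Input string: 'xuif yvizwsc qsaz alwxwbs rxitv eyxkixcy'
Operation: split by spaces
Words found: 'xuif', 'yvizwsc', 'qsaz', 'alwxwbs', 'rxitv', 'eyxkixcy'
Word count: 6


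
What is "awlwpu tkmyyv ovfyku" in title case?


Input string: 'awlwpu tkmyyv ovfyku'
Operation: capitalize first letter of each word
Word transformations: 'awlwpu'->'Awlwpu', 'tkmyyv'->'Tkmyyv', 'ovfyku'->'Ovfyku'
Result: Awlwpu Tkmyyv Ovfyku


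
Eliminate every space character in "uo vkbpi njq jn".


Input string: 'uo vkbpi njq jn'
Operation: remove all spaces
Words: 'uo', 'vkbpi', 'njq', 'jn'
Join without spaces: uovkbpinjqjn


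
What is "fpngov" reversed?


Input string: 'fpngov'
Operation: reverse character order
Original order: 'f' -> 'p' -> 'n' -> 'g' -> 'o' -> 'v'
Reversed order: 'v' -> 'o' -> 'g' -> 'n' -> 'p' -> 'f'
Result: vognpf


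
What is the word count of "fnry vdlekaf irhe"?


Input string: 'fnry vdlekaf irhe'
Operation: split by spaces
Words found: 'fnry', 'vdlekaf', 'irhe'
Word count: 3


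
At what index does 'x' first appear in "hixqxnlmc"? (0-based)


Input string: 'hixqxnlmc'
Target: 'x'
Scanning left to right: s[0]='h', s[1]='i', s[2]='x'
First match at index: 2


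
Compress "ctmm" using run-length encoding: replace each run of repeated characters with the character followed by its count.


Input: 'ctmm'
Operation: identify consecutive runs
Runs: 'c' -> c1, 't' -> t1, 'mm' -> m2
Encoded: c1t1m2


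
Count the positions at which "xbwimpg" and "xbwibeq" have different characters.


String 1: 'xbwimpg'
String 2: 'xbwibeq'
Compare each position: pos 0: 'x'=='x', pos 1: 'b'=='b', pos 2: 'w'=='w', pos 3: 'i'=='i', pos 4: 'm'!='b', pos 5: 'p'!='e', pos 6: 'g'!='q'
Differing positions: 3
Hamming distance: 3


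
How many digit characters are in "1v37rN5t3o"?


Input string: '1v37rN5t3o'
Operation: count digit characters (0-9)
Scan: '1'(digit), 'v', '3'(digit), '7'(digit), 'r', 'N', '5'(digit), 't', '3'(digit), 'o'
Digits found: 5
Result: 5


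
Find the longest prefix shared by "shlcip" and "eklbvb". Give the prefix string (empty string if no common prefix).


String 1: 'shlcip'
String 2: 'eklbvb'
Compare position by position:
pos 0: 's' vs 'e' differ -> stop
Longest common prefix: "" (length 0)


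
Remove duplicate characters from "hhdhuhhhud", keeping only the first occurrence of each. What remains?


Input: 'hhdhuhhhud'
Operation: keep first occurrence of each character
Scan: s[0]='h' new -> keep; s[1]='h' seen -> skip; s[2]='d' new -> keep; s[3]='h' seen -> skip; s[4]='u' new -> keep; s[5]='h' seen -> skip; s[6]='h' seen -> skip; s[7]='h' seen -> skip; s[8]='u' seen -> skip; s[9]='d' seen -> skip
Result: hdu


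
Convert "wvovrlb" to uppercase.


Input string: 'wvovrlb'
Operation: convert each letter to uppercase
Mapping: 'w'->'W', 'v'->'V', 'o'->'O', 'v'->'V', 'r'->'R', 'l'->'L', 'b'->'B'
Result: WVOVRLB


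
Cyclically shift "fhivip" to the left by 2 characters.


Input: 'fhivip', shift = 2
Operation: split at index 2 and swap parts
Front part s[0:2] = 'fh'
Back part s[2:] = 'ivip'
Rotated = back + front = 'ivip' + 'fh'
Result: ivipfh


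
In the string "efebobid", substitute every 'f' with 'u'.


Input string: 'efebobid'
Operation: replace 'f' with 'u'
Positions of 'f': 1
After replacement: euebobid


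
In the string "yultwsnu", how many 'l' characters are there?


Input string: 'yultwsnu'
Target character: 'l'
Scan each position: s[2]='l'
Matches found at indices: 2
Total: 1


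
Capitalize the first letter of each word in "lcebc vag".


Input string: 'lcebc vag'
Operation: capitalize first letter of each word
Word transformations: 'lcebc'->'Lcebc', 'vag'->'Vag'
Result: Lcebc Vag


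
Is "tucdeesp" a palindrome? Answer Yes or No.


Input string: 'tucdeesp'
Reversed: 'pseedcut'
Compare pairs: s[0]='t' vs s[7]='p' (mismatch), s[1]='u' vs s[6]='s' (mismatch), s[2]='c' vs s[5]='e' (mismatch), s[3]='d' vs s[4]='e' (mismatch)
Palindrome: No


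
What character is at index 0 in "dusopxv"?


Input string: 'dusopxv'
Operation: get character at index 0
Index mapping: s[0]='d'
Result: 'd'


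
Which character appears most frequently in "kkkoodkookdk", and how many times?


Input: 'kkkoodkookdk'
Operation: tally each character
Counts: 'd':2, 'k':6, 'o':4
Maximum: 'k' appears 6 times


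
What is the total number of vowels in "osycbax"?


Input string: 'osycbax'
Operation: count vowels (a, e, i, o, u)
Scan: s[0]='o' (vowel), s[1]='s', s[2]='y', s[3]='c', s[4]='b', s[5]='a' (vowel), s[6]='x'
Vowels found: 2
Result: 2


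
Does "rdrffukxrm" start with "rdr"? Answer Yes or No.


Input string: 'rdrffukxrm'
Prefix to check: 'rdr'
First 3 characters of input: 'rdr'
Match: True
Result: Yes


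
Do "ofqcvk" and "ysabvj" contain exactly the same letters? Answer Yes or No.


String 1: 'ofqcvk' -> sorted: 'cfkoqv'
String 2: 'ysabvj' -> sorted: 'abjsvy'
Compare sorted forms: 'cfkoqv' != 'abjsvy'
Anagram: No


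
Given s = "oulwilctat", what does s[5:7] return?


Input string: 'oulwilctat'
Operation: slice [5:7]
Extract characters: s[5]='l', s[6]='c'
Result: lc


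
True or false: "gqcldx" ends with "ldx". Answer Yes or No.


Input string: 'gqcldx'
Suffix to check: 'ldx'
Last 3 characters of input: 'ldx'
Match: True
Result: Yes


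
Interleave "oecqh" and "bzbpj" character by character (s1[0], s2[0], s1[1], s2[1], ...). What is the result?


String 1: 'oecqh'
String 2: 'bzbpj'
Operation: alternate characters
Pairs: 'o'+'b', 'e'+'z', 'c'+'b', 'q'+'p', 'h'+'j'
Result: obezcbqphj


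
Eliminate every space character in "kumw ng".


Input string: 'kumw ng'
Operation: remove all spaces
Words: 'kumw', 'ng'
Join without spaces: kumwng


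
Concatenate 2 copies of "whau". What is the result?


Input string: 'whau'
Operation: repeat 2 times
Concatenation: 'whau' + 'whau'
Result: whauwhau


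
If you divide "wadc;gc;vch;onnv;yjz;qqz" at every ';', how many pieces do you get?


Input string: 'wadc;gc;vch;onnv;yjz;qqz'
Delimiter: ';'
Split result: 'wadc', 'gc', 'vch', 'onnv', 'yjz', 'qqz'
Number of parts: 6


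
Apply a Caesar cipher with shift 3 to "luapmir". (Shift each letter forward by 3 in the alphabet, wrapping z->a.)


Input: 'luapmir', shift = 3
Operation: for each letter, (position + 3) mod 26
Mapping: 'l'(11+3=14)->'o', 'u'(20+3=23)->'x', 'a'(0+3=3)->'d', 'p'(15+3=18)->'s', 'm'(12+3=15)->'p', 'i'(8+3=11)->'l', 'r'(17+3=20)->'u'
Result: oxdsplu


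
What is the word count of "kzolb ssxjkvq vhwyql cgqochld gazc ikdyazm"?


Input string: 'kzolb ssxjkvq vhwyql cgqochld gazc ikdyazm'
Operation: split by spaces
Words found: 'kzolb', 'ssxjkvq', 'vhwyql', 'cgqochld', 'gazc', 'ikdyazm'
Word count: 6


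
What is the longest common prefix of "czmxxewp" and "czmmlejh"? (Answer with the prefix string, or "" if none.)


String 1: 'czmxxewp'
String 2: 'czmmlejh'
Compare position by position:
pos 0: 'c' vs 'c' match
pos 1: 'z' vs 'z' match
pos 2: 'm' vs 'm' match
pos 3: 'x' vs 'm' differ -> stop
Longest common prefix: "czm" (length 3)


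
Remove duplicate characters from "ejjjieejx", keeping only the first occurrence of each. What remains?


Input: 'ejjjieejx'
Operation: keep first occurrence of each character
Scan: s[0]='e' new -> keep; s[1]='j' new -> keep; s[2]='j' seen -> skip; s[3]='j' seen -> skip; s[4]='i' new -> keep; s[5]='e' seen -> skip; s[6]='e' seen -> skip; s[7]='j' seen -> skip; s[8]='x' new -> keep
Result: ejix


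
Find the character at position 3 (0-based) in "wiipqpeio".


Input string: 'wiipqpeio'
Operation: get character at index 3
Index mapping: s[0]='w', s[1]='i', s[2]='i', s[3]='p'
Result: 'p'


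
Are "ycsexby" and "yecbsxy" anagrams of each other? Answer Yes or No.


String 1: 'ycsexby' -> sorted: 'bcesxyy'
String 2: 'yecbsxy' -> sorted: 'bcesxyy'
Compare sorted forms: 'bcesxyy' == 'bcesxyy'
Anagram: Yes


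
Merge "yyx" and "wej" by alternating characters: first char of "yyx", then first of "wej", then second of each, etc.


String 1: 'yyx'
String 2: 'wej'
Operation: alternate characters
Pairs: 'y'+'w', 'y'+'e', 'x'+'j'
Result: ywyexj


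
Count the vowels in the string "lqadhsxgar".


Input string: 'lqadhsxgar'
Operation: count vowels (a, e, i, o, u)
Scan: s[0]='l', s[1]='q', s[2]='a' (vowel), s[3]='d', s[4]='h', s[5]='s', s[6]='x', s[7]='g', s[8]='a' (vowel), s[9]='r'
Vowels found: 2
Result: 2


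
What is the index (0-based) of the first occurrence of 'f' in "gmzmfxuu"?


Input string: 'gmzmfxuu'
Target: 'f'
Scanning left to right: s[0]='g', s[1]='m', s[2]='z', s[3]='m', s[4]='f'
First match at index: 4


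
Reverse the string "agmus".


Input string: 'agmus'
Operation: reverse character order
Original order: 'a' -> 'g' -> 'm' -> 'u' -> 's'
Reversed order: 's' -> 'u' -> 'm' -> 'g' -> 'a'
Result: sumga


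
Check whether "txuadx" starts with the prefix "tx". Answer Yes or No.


Input string: 'txuadx'
Prefix to check: 'tx'
First 2 characters of input: 'tx'
Match: True
Result: Yes


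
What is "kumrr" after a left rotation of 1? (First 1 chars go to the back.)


Input: 'kumrr', shift = 1
Operation: split at index 1 and swap parts
Front part s[0:1] = 'k'
Back part s[1:] = 'umrr'
Rotated = back + front = 'umrr' + 'k'
Result: umrrk


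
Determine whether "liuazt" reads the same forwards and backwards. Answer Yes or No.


Input string: 'liuazt'
Reversed: 'tzauil'
Compare pairs: s[0]='l' vs s[5]='t' (mismatch), s[1]='i' vs s[4]='z' (mismatch), s[2]='u' vs s[3]='a' (mismatch)
Palindrome: No


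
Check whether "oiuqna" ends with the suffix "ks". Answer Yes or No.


Input string: 'oiuqna'
Suffix to check: 'ks'
Last 2 characters of input: 'na'
Match: False
Result: No


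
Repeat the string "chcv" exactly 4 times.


Input string: 'chcv'
Operation: repeat 4 times
Concatenation: 'chcv' + 'chcv' + 'chcv' + 'chcv'
Result: chcvchcvchcvchcv


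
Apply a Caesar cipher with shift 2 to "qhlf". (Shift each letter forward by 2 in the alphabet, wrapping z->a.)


Input: 'qhlf', shift = 2
Operation: for each letter, (position + 2) mod 26
Mapping: 'q'(16+2=18)->'s', 'h'(7+2=9)->'j', 'l'(11+2=13)->'n', 'f'(5+2=7)->'h'
Result: sjnh


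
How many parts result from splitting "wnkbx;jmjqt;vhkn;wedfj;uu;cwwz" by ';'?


Input string: 'wnkbx;jmjqt;vhkn;wedfj;uu;cwwz'
Delimiter: ';'
Split result: 'wnkbx', 'jmjqt', 'vhkn', 'wedfj', 'uu', 'cwwz'
Number of parts: 6


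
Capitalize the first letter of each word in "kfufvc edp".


Input string: 'kfufvc edp'
Operation: capitalize first letter of each word
Word transformations: 'kfufvc'->'Kfufvc', 'edp'->'Edp'
Result: Kfufvc Edp


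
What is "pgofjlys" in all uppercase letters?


Input string: 'pgofjlys'
Operation: convert each letter to uppercase
Mapping: 'p'->'P', 'g'->'G', 'o'->'O', 'f'->'F', 'j'->'J', 'l'->'L', 'y'->'Y', 's'->'S'
Result: PGOFJLYS


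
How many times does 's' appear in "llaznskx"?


Input string: 'llaznskx'
Target character: 's'
Scan each position: s[5]='s'
Matches found at indices: 5
Total: 1


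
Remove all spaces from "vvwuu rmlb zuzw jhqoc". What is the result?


Input string: 'vvwuu rmlb zuzw jhqoc'
Operation: remove all spaces
Words: 'vvwuu', 'rmlb', 'zuzw', 'jhqoc'
Join without spaces: vvwuurmlbzuzwjhqoc


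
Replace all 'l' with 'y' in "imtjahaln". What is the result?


Input string: 'imtjahaln'
Operation: replace 'l' with 'y'
Positions of 'l': 7
After replacement: imtjahayn


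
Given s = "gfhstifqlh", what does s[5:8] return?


Input string: 'gfhstifqlh'
Operation: slice [5:8]
Extract characters: s[5]='i', s[6]='f', s[7]='q'
Result: ifq


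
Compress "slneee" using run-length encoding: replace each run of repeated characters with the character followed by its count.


Input: 'slneee'
Operation: identify consecutive runs
Runs: 's' -> s1, 'l' -> l1, 'n' -> n1, 'eee' -> e3
Encoded: s1l1n1e3


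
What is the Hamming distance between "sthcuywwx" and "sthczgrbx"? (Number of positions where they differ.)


String 1: 'sthcuywwx'
String 2: 'sthczgrbx'
Compare each position: pos 0: 's'=='s', pos 1: 't'=='t', pos 2: 'h'=='h', pos 3: 'c'=='c', pos 4: 'u'!='z', pos 5: 'y'!='g', pos 6: 'w'!='r', pos 7: 'w'!='b', pos 8: 'x'=='x'
Differing positions: 4
Hamming distance: 4


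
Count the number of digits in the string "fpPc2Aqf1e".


Input string: 'fpPc2Aqf1e'
Operation: count digit characters (0-9)
Scan: 'f', 'p', 'P', 'c', '2'(digit), 'A', 'q', 'f', '1'(digit), 'e'
Digits found: 2
Result: 2


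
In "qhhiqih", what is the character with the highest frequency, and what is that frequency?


Input: 'qhhiqih'
Operation: tally each character
Counts: 'h':3, 'i':2, 'q':2
Maximum: 'h' appears 3 times


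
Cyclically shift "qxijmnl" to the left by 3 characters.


Input: 'qxijmnl', shift = 3
Operation: split at index 3 and swap parts
Front part s[0:3] = 'qxi'
Back part s[3:] = 'jmnl'
Rotated = back + front = 'jmnl' + 'qxi'
Result: jmnlqxi


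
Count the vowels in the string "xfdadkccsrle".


Input string: 'xfdadkccsrle'
Operation: count vowels (a, e, i, o, u)
Scan: s[0]='x', s[1]='f', s[2]='d', s[3]='a' (vowel), s[4]='d', s[5]='k', s[6]='c', s[7]='c', s[8]='s', s[9]='r', s[10]='l', s[11]='e' (vowel)
Vowels found: 2
Result: 2


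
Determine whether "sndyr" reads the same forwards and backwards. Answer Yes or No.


Input string: 'sndyr'
Reversed: 'rydns'
Compare pairs: s[0]='s' vs s[4]='r' (mismatch), s[1]='n' vs s[3]='y' (mismatch)
Palindrome: No


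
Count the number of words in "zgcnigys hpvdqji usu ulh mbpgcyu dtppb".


Input string: 'zgcnigys hpvdqji usu ulh mbpgcyu dtppb'
Operation: split by spaces
Words found: 'zgcnigys', 'hpvdqji', 'usu', 'ulh', 'mbpgcyu', 'dtppb'
Word count: 6


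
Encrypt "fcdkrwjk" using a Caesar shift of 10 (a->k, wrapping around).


Input: 'fcdkrwjk', shift = 10
Operation: for each letter, (position + 10) mod 26
Mapping: 'f'(5+10=15)->'p', 'c'(2+10=12)->'m', 'd'(3+10=13)->'n', 'k'(10+10=20)->'u', 'r'(17+10=27, 27 mod 26=1)->'b', 'w'(22+10=32, 32 mod 26=6)->'g', 'j'(9+10=19)->'t', 'k'(10+10=20)->'u'
Result: pmnubgtu


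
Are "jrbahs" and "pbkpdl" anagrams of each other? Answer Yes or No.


String 1: 'jrbahs' -> sorted: 'abhjrs'
String 2: 'pbkpdl' -> sorted: 'bdklpp'
Compare sorted forms: 'abhjrs' != 'bdklpp'
Anagram: No


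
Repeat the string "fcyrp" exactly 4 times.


Input string: 'fcyrp'
Operation: repeat 4 times
Concatenation: 'fcyrp' + 'fcyrp' + 'fcyrp' + 'fcyrp'
Result: fcyrpfcyrpfcyrpfcyrp


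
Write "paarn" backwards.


Input string: 'paarn'
Operation: reverse character order
Original order: 'p' -> 'a' -> 'a' -> 'r' -> 'n'
Reversed order: 'n' -> 'r' -> 'a' -> 'a' -> 'p'
Result: nraap


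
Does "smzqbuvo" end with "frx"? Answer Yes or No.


Input string: 'smzqbuvo'
Suffix to check: 'frx'
Last 3 characters of input: 'uvo'
Match: False
Result: No


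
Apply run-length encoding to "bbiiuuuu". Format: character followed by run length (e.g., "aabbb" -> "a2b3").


Input: 'bbiiuuuu'
Operation: identify consecutive runs
Runs: 'bb' -> b2, 'ii' -> i2, 'uuuu' -> u4
Encoded: b2i2u4


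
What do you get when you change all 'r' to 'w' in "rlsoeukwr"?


Input string: 'rlsoeukwr'
Operation: replace 'r' with 'w'
Positions of 'r': 0, 8
After replacement: wlsoeukww


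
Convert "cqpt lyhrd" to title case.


Input string: 'cqpt lyhrd'
Operation: capitalize first letter of each word
Word transformations: 'cqpt'->'Cqpt', 'lyhrd'->'Lyhrd'
Result: Cqpt Lyhrd


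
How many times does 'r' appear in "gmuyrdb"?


Input string: 'gmuyrdb'
Target character: 'r'
Scan each position: s[4]='r'
Matches found at indices: 4
Total: 1


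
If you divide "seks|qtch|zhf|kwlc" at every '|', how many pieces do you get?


Input string: 'seks|qtch|zhf|kwlc'
Delimiter: '|'
Split result: 'seks', 'qtch', 'zhf', 'kwlc'
Number of parts: 4


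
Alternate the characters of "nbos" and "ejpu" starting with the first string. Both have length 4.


String 1: 'nbos'
String 2: 'ejpu'
Operation: alternate characters
Pairs: 'n'+'e', 'b'+'j', 'o'+'p', 's'+'u'
Result: nebjopsu


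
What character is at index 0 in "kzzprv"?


Input string: 'kzzprv'
Operation: get character at index 0
Index mapping: s[0]='k'
Result: 'k'


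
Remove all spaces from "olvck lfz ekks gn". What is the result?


Input string: 'olvck lfz ekks gn'
Operation: remove all spaces
Words: 'olvck', 'lfz', 'ekks', 'gn'
Join without spaces: olvcklfzekksgn


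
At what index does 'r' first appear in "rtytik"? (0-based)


Input string: 'rtytik'
Target: 'r'
Scanning left to right: s[0]='r'
First match at index: 0


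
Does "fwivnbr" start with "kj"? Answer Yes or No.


Input string: 'fwivnbr'
Prefix to check: 'kj'
First 2 characters of input: 'fw'
Match: False
Result: No


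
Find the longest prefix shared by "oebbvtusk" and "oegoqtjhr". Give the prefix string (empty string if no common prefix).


String 1: 'oebbvtusk'
String 2: 'oegoqtjhr'
Compare position by position:
pos 0: 'o' vs 'o' match
pos 1: 'e' vs 'e' match
pos 2: 'b' vs 'g' differ -> stop
Longest common prefix: "oe" (length 2)


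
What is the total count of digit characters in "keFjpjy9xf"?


Input string: 'keFjpjy9xf'
Operation: count digit characters (0-9)
Scan: 'k', 'e', 'F', 'j', 'p', 'j', 'y', '9'(digit), 'x', 'f'
Digits found: 1
Result: 1


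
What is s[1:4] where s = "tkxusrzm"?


Input string: 'tkxusrzm'
Operation: slice [1:4]
Extract characters: s[1]='k', s[2]='x', s[3]='u'
Result: kxu


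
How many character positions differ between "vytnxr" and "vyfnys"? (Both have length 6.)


String 1: 'vytnxr'
String 2: 'vyfnys'
Compare each position: pos 0: 'v'=='v', pos 1: 'y'=='y', pos 2: 't'!='f', pos 3: 'n'=='n', pos 4: 'x'!='y', pos 5: 'r'!='s'
Differing positions: 3
Hamming distance: 3


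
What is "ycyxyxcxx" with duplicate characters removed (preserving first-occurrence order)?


Input: 'ycyxyxcxx'
Operation: keep first occurrence of each character
Scan: s[0]='y' new -> keep; s[1]='c' new -> keep; s[2]='y' seen -> skip; s[3]='x' new -> keep; s[4]='y' seen -> skip; s[5]='x' seen -> skip; s[6]='c' seen -> skip; s[7]='x' seen -> skip; s[8]='x' seen -> skip
Result: ycx


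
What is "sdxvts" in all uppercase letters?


Input string: 'sdxvts'
Operation: convert each letter to uppercase
Mapping: 's'->'S', 'd'->'D', 'x'->'X', 'v'->'V', 't'->'T', 's'->'S'
Result: SDXVTS


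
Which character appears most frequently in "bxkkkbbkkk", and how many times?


Input: 'bxkkkbbkkk'
Operation: tally each character
Counts: 'b':3, 'k':6, 'x':1
Maximum: 'k' appears 6 times


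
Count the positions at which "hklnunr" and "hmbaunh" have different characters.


String 1: 'hklnunr'
String 2: 'hmbaunh'
Compare each position: pos 0: 'h'=='h', pos 1: 'k'!='m', pos 2: 'l'!='b', pos 3: 'n'!='a', pos 4: 'u'=='u', pos 5: 'n'=='n', pos 6: 'r'!='h'
Differing positions: 4
Hamming distance: 4


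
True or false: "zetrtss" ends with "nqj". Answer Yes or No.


Input string: 'zetrtss'
Suffix to check: 'nqj'
Last 3 characters of input: 'tss'
Match: False
Result: No


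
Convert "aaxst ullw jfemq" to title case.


Input string: 'aaxst ullw jfemq'
Operation: capitalize first letter of each word
Word transformations: 'aaxst'->'Aaxst', 'ullw'->'Ullw', 'jfemq'->'Jfemq'
Result: Aaxst Ullw Jfemq


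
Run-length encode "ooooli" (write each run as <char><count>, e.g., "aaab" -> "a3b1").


Input: 'ooooli'
Operation: identify consecutive runs
Runs: 'oooo' -> o4, 'l' -> l1, 'i' -> i1
Encoded: o4l1i1


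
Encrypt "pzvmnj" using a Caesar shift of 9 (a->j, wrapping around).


Input: 'pzvmnj', shift = 9
Operation: for each letter, (position + 9) mod 26
Mapping: 'p'(15+9=24)->'y', 'z'(25+9=34, 34 mod 26=8)->'i', 'v'(21+9=30, 30 mod 26=4)->'e', 'm'(12+9=21)->'v', 'n'(13+9=22)->'w', 'j'(9+9=18)->'s'
Result: yievws


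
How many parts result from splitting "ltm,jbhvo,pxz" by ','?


Input string: 'ltm,jbhvo,pxz'
Delimiter: ','
Split result: 'ltm', 'jbhvo', 'pxz'
Number of parts: 3


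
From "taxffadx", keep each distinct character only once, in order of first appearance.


Input: 'taxffadx'
Operation: keep first occurrence of each character
Scan: s[0]='t' new -> keep; s[1]='a' new -> keep; s[2]='x' new -> keep; s[3]='f' new -> keep; s[4]='f' seen -> skip; s[5]='a' seen -> skip; s[6]='d' new -> keep; s[7]='x' seen -> skip
Result: taxfd


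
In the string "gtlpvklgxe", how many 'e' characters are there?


Input string: 'gtlpvklgxe'
Target character: 'e'
Scan each position: s[9]='e'
Matches found at indices: 9
Total: 1


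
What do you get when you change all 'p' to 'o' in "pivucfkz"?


Input string: 'pivucfkz'
Operation: replace 'p' with 'o'
Positions of 'p': 0
After replacement: oivucfkz


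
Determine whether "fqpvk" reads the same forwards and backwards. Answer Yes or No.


Input string: 'fqpvk'
Reversed: 'kvpqf'
Compare pairs: s[0]='f' vs s[4]='k' (mismatch), s[1]='q' vs s[3]='v' (mismatch)
Palindrome: No


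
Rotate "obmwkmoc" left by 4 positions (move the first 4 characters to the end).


Input: 'obmwkmoc', shift = 4
Operation: split at index 4 and swap parts
Front part s[0:4] = 'obmw'
Back part s[4:] = 'kmoc'
Rotated = back + front = 'kmoc' + 'obmw'
Result: kmocobmw


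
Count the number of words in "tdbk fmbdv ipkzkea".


Input string: 'tdbk fmbdv ipkzkea'
Operation: split by spaces
Words found: 'tdbk', 'fmbdv', 'ipkzkea'
Word count: 3


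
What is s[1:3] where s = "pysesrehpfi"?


Input string: 'pysesrehpfi'
Operation: slice [1:3]
Extract characters: s[1]='y', s[2]='s'
Result: ys


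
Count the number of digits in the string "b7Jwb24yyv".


Input string: 'b7Jwb24yyv'
Operation: count digit characters (0-9)
Scan: 'b', '7'(digit), 'J', 'w', 'b', '2'(digit), '4'(digit), 'y', 'y', 'v'
Digits found: 3
Result: 3


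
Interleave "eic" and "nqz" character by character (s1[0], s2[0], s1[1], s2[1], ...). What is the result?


String 1: 'eic'
String 2: 'nqz'
Operation: alternate characters
Pairs: 'e'+'n', 'i'+'q', 'c'+'z'
Result: eniqcz


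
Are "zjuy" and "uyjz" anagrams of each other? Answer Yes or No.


String 1: 'zjuy' -> sorted: 'juyz'
String 2: 'uyjz' -> sorted: 'juyz'
Compare sorted forms: 'juyz' == 'juyz'
Anagram: Yes


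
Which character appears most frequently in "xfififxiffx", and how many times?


Input: 'xfififxiffx'
Operation: tally each character
Counts: 'f':5, 'i':3, 'x':3
Maximum: 'f' appears 5 times


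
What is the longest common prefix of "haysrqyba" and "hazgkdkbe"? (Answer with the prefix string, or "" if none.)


String 1: 'haysrqyba'
String 2: 'hazgkdkbe'
Compare position by position:
pos 0: 'h' vs 'h' match
pos 1: 'a' vs 'a' match
pos 2: 'y' vs 'z' differ -> stop
Longest common prefix: "ha" (length 2)


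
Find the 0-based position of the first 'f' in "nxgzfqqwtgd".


Input string: 'nxgzfqqwtgd'
Target: 'f'
Scanning left to right: s[0]='n', s[1]='x', s[2]='g', s[3]='z', s[4]='f'
First match at index: 4


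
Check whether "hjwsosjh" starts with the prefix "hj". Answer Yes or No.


Input string: 'hjwsosjh'
Prefix to check: 'hj'
First 2 characters of input: 'hj'
Match: True
Result: Yes


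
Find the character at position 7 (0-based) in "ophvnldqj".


Input string: 'ophvnldqj'
Operation: get character at index 7
Index mapping: s[0]='o', s[1]='p', s[2]='h', s[3]='v', s[4]='n', s[5]='l', s[6]='d', s[7]='q'
Result: 'q'


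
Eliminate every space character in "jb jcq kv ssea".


Input string: 'jb jcq kv ssea'
Operation: remove all spaces
Words: 'jb', 'jcq', 'kv', 'ssea'
Join without spaces: jbjcqkvssea


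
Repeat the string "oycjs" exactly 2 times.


Input string: 'oycjs'
Operation: repeat 2 times
Concatenation: 'oycjs' + 'oycjs'
Result: oycjsoycjs


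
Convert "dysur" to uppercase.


Input string: 'dysur'
Operation: convert each letter to uppercase
Mapping: 'd'->'D', 'y'->'Y', 's'->'S', 'u'->'U', 'r'->'R'
Result: DYSUR


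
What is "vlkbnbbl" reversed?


Input string: 'vlkbnbbl'
Operation: reverse character order
Original order: 'v' -> 'l' -> 'k' -> 'b' -> 'n' -> 'b' -> 'b' -> 'l'
Reversed order: 'l' -> 'b' -> 'b' -> 'n' -> 'b' -> 'k' -> 'l' -> 'v'
Result: lbbnbklv


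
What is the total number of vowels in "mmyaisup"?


Input string: 'mmyaisup'
Operation: count vowels (a, e, i, o, u)
Scan: s[0]='m', s[1]='m', s[2]='y', s[3]='a' (vowel), s[4]='i' (vowel), s[5]='s', s[6]='u' (vowel), s[7]='p'
Vowels found: 3
Result: 3


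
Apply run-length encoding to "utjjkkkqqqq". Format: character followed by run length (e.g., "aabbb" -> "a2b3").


Input: 'utjjkkkqqqq'
Operation: identify consecutive runs
Runs: 'u' -> u1, 't' -> t1, 'jj' -> j2, 'kkk' -> k3, 'qqqq' -> q4
Encoded: u1t1j2k3q4


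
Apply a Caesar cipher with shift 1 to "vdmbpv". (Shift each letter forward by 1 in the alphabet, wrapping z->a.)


Input: 'vdmbpv', shift = 1
Operation: for each letter, (position + 1) mod 26
Mapping: 'v'(21+1=22)->'w', 'd'(3+1=4)->'e', 'm'(12+1=13)->'n', 'b'(1+1=2)->'c', 'p'(15+1=16)->'q', 'v'(21+1=22)->'w'
Result: wencqw


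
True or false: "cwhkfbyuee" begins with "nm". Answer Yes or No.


Input string: 'cwhkfbyuee'
Prefix to check: 'nm'
First 2 characters of input: 'cw'
Match: False
Result: No


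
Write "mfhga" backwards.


Input string: 'mfhga'
Operation: reverse character order
Original order: 'm' -> 'f' -> 'h' -> 'g' -> 'a'
Reversed order: 'a' -> 'g' -> 'h' -> 'f' -> 'm'
Result: aghfm


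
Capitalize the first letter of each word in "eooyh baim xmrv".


Input string: 'eooyh baim xmrv'
Operation: capitalize first letter of each word
Word transformations: 'eooyh'->'Eooyh', 'baim'->'Baim', 'xmrv'->'Xmrv'
Result: Eooyh Baim Xmrv


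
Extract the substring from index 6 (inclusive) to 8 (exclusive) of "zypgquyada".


Input string: 'zypgquyada'
Operation: slice [6:8]
Extract characters: s[6]='y', s[7]='a'
Result: ya


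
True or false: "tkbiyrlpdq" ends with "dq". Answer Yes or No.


Input string: 'tkbiyrlpdq'
Suffix to check: 'dq'
Last 2 characters of input: 'dq'
Match: True
Result: Yes


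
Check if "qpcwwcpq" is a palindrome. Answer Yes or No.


Input string: 'qpcwwcpq'
Reversed: 'qpcwwcpq'
Compare pairs: s[0]='q' vs s[7]='q' (match), s[1]='p' vs s[6]='p' (match), s[2]='c' vs s[5]='c' (match), s[3]='w' vs s[4]='w' (match)
Palindrome: Yes


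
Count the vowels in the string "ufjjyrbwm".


Input string: 'ufjjyrbwm'
Operation: count vowels (a, e, i, o, u)
Scan: s[0]='u' (vowel), s[1]='f', s[2]='j', s[3]='j', s[4]='y', s[5]='r', s[6]='b', s[7]='w', s[8]='m'
Vowels found: 1
Result: 1


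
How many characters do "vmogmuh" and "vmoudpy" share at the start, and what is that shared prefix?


String 1: 'vmogmuh'
String 2: 'vmoudpy'
Compare position by position:
pos 0: 'v' vs 'v' match
pos 1: 'm' vs 'm' match
pos 2: 'o' vs 'o' match
pos 3: 'g' vs 'u' differ -> stop
Longest common prefix: "vmo" (length 3)


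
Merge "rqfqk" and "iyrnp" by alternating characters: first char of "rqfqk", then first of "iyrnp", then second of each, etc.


String 1: 'rqfqk'
String 2: 'iyrnp'
Operation: alternate characters
Pairs: 'r'+'i', 'q'+'y', 'f'+'r', 'q'+'n', 'k'+'p'
Result: riqyfrqnkp


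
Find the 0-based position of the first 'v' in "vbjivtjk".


Input string: 'vbjivtjk'
Target: 'v'
Scanning left to right: s[0]='v'
First match at index: 0


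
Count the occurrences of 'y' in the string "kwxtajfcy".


Input string: 'kwxtajfcy'
Target character: 'y'
Scan each position: s[8]='y'
Matches found at indices: 8
Total: 1


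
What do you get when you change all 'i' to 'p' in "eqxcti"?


Input string: 'eqxcti'
Operation: replace 'i' with 'p'
Positions of 'i': 5
After replacement: eqxctp


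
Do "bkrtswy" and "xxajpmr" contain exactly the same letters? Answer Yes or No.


String 1: 'bkrtswy' -> sorted: 'bkrstwy'
String 2: 'xxajpmr' -> sorted: 'ajmprxx'
Compare sorted forms: 'bkrstwy' != 'ajmprxx'
Anagram: No


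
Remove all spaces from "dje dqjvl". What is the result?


Input string: 'dje dqjvl'
Operation: remove all spaces
Words: 'dje', 'dqjvl'
Join without spaces: djedqjvl


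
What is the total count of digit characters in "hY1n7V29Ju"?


Input string: 'hY1n7V29Ju'
Operation: count digit characters (0-9)
Scan: 'h', 'Y', '1'(digit), 'n', '7'(digit), 'V', '2'(digit), '9'(digit), 'J', 'u'
Digits found: 4
Result: 4


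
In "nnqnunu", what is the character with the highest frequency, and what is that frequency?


Input: 'nnqnunu'
Operation: tally each character
Counts: 'n':4, 'q':1, 'u':2
Maximum: 'n' appears 4 times


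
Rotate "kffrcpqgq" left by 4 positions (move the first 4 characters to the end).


Input: 'kffrcpqgq', shift = 4
Operation: split at index 4 and swap parts
Front part s[0:4] = 'kffr'
Back part s[4:] = 'cpqgq'
Rotated = back + front = 'cpqgq' + 'kffr'
Result: cpqgqkffr


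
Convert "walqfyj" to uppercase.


Input string: 'walqfyj'
Operation: convert each letter to uppercase
Mapping: 'w'->'W', 'a'->'A', 'l'->'L', 'q'->'Q', 'f'->'F', 'y'->'Y', 'j'->'J'
Result: WALQFYJ


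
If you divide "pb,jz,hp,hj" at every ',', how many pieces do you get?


Input string: 'pb,jz,hp,hj'
Delimiter: ','
Split result: 'pb', 'jz', 'hp', 'hj'
Number of parts: 4


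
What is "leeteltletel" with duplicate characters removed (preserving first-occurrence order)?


Input: 'leeteltletel'
Operation: keep first occurrence of each character
Scan: s[0]='l' new -> keep; s[1]='e' new -> keep; s[2]='e' seen -> skip; s[3]='t' new -> keep; s[4]='e' seen -> skip; s[5]='l' seen -> skip; s[6]='t' seen -> skip; s[7]='l' seen -> skip; s[8]='e' seen -> skip; s[9]='t' seen -> skip; s[10]='e' seen -> skip; s[11]='l' seen -> skip
Result: let


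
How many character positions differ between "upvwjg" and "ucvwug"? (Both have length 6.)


String 1: 'upvwjg'
String 2: 'ucvwug'
Compare each position: pos 0: 'u'=='u', pos 1: 'p'!='c', pos 2: 'v'=='v', pos 3: 'w'=='w', pos 4: 'j'!='u', pos 5: 'g'=='g'
Differing positions: 2
Hamming distance: 2


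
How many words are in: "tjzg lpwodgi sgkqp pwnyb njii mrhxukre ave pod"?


Input string: 'tjzg lpwodgi sgkqp pwnyb njii mrhxukre ave pod'
Operation: split by spaces
Words found: 'tjzg', 'lpwodgi', 'sgkqp', 'pwnyb', 'njii', 'mrhxukre', 'ave', 'pod'
Word count: 8


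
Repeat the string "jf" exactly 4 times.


Input string: 'jf'
Operation: repeat 4 times
Concatenation: 'jf' + 'jf' + 'jf' + 'jf'
Result: jfjfjfjf


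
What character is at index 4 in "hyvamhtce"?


Input string: 'hyvamhtce'
Operation: get character at index 4
Index mapping: s[0]='h', s[1]='y', s[2]='v', s[3]='a', s[4]='m'
Result: 'm'


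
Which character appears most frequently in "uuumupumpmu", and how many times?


Input: 'uuumupumpmu'
Operation: tally each character
Counts: 'm':3, 'p':2, 'u':6
Maximum: 'u' appears 6 times


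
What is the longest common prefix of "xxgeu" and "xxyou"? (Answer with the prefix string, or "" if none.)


String 1: 'xxgeu'
String 2: 'xxyou'
Compare position by position:
pos 0: 'x' vs 'x' match
pos 1: 'x' vs 'x' match
pos 2: 'g' vs 'y' differ -> stop
Longest common prefix: "xx" (length 2)


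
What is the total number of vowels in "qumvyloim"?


Input string: 'qumvyloim'
Operation: count vowels (a, e, i, o, u)
Scan: s[0]='q', s[1]='u' (vowel), s[2]='m', s[3]='v', s[4]='y', s[5]='l', s[6]='o' (vowel), s[7]='i' (vowel), s[8]='m'
Vowels found: 3
Result: 3


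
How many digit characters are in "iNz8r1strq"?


Input string: 'iNz8r1strq'
Operation: count digit characters (0-9)
Scan: 'i', 'N', 'z', '8'(digit), 'r', '1'(digit), 's', 't', 'r', 'q'
Digits found: 2
Result: 2


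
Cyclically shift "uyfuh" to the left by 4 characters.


Input: 'uyfuh', shift = 4
Operation: split at index 4 and swap parts
Front part s[0:4] = 'uyfu'
Back part s[4:] = 'h'
Rotated = back + front = 'h' + 'uyfu'
Result: huyfu


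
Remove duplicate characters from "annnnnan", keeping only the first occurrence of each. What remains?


Input: 'annnnnan'
Operation: keep first occurrence of each character
Scan: s[0]='a' new -> keep; s[1]='n' new -> keep; s[2]='n' seen -> skip; s[3]='n' seen -> skip; s[4]='n' seen -> skip; s[5]='n' seen -> skip; s[6]='a' seen -> skip; s[7]='n' seen -> skip
Result: an


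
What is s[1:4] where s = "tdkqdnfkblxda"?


Input string: 'tdkqdnfkblxda'
Operation: slice [1:4]
Extract characters: s[1]='d', s[2]='k', s[3]='q'
Result: dkq


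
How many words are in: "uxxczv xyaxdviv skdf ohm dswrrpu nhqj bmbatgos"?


Input string: 'uxxczv xyaxdviv skdf ohm dswrrpu nhqj bmbatgos'
Operation: split by spaces
Words found: 'uxxczv', 'xyaxdviv', 'skdf', 'ohm', 'dswrrpu', 'nhqj', 'bmbatgos'
Word count: 7


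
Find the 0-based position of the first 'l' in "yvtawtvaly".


Input string: 'yvtawtvaly'
Target: 'l'
Scanning left to right: s[0]='y', s[1]='v', s[2]='t', s[3]='a', s[4]='w', s[5]='t', s[6]='v', s[7]='a', s[8]='l'
First match at index: 8


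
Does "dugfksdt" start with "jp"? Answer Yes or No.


Input string: 'dugfksdt'
Prefix to check: 'jp'
First 2 characters of input: 'du'
Match: False
Result: No


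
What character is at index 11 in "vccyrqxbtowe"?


Input string: 'vccyrqxbtowe'
Operation: get character at index 11
Index mapping: s[0]='v', s[1]='c', s[2]='c', s[3]='y', s[4]='r', s[5]='q', s[6]='x', s[7]='b', s[8]='t', s[9]='o', s[10]='w', s[11]='e'
Result: 'e'


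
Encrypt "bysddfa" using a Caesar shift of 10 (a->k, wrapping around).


Input: 'bysddfa', shift = 10
Operation: for each letter, (position + 10) mod 26
Mapping: 'b'(1+10=11)->'l', 'y'(24+10=34, 34 mod 26=8)->'i', 's'(18+10=28, 28 mod 26=2)->'c', 'd'(3+10=13)->'n', 'd'(3+10=13)->'n', 'f'(5+10=15)->'p', 'a'(0+10=10)->'k'
Result: licnnpk


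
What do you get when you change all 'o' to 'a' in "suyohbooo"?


Input string: 'suyohbooo'
Operation: replace 'o' with 'a'
Positions of 'o': 3, 6, 7, 8
After replacement: suyahbaaa


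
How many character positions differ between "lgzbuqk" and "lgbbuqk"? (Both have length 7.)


String 1: 'lgzbuqk'
String 2: 'lgbbuqk'
Compare each position: pos 0: 'l'=='l', pos 1: 'g'=='g', pos 2: 'z'!='b', pos 3: 'b'=='b', pos 4: 'u'=='u', pos 5: 'q'=='q', pos 6: 'k'=='k'
Differing positions: 1
Hamming distance: 1


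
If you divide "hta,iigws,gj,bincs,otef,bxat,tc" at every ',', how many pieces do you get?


Input string: 'hta,iigws,gj,bincs,otef,bxat,tc'
Delimiter: ','
Split result: 'hta', 'iigws', 'gj', 'bincs', 'otef', 'bxat', 'tc'
Number of parts: 7


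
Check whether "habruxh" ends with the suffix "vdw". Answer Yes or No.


Input string: 'habruxh'
Suffix to check: 'vdw'
Last 3 characters of input: 'uxh'
Match: False
Result: No


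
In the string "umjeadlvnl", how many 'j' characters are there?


Input string: 'umjeadlvnl'
Target character: 'j'
Scan each position: s[2]='j'
Matches found at indices: 2
Total: 1


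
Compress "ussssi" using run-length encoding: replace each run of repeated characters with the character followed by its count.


Input: 'ussssi'
Operation: identify consecutive runs
Runs: 'u' -> u1, 'ssss' -> s4, 'i' -> i1
Encoded: u1s4i1


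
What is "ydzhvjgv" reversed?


Input string: 'ydzhvjgv'
Operation: reverse character order
Original order: 'y' -> 'd' -> 'z' -> 'h' -> 'v' -> 'j' -> 'g' -> 'v'
Reversed order: 'v' -> 'g' -> 'j' -> 'v' -> 'h' -> 'z' -> 'd' -> 'y'
Result: vgjvhzdy


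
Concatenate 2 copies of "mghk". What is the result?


Input string: 'mghk'
Operation: repeat 2 times
Concatenation: 'mghk' + 'mghk'
Result: mghkmghk


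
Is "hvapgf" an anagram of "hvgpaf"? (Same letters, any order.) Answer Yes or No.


String 1: 'hvgpaf' -> sorted: 'afghpv'
String 2: 'hvapgf' -> sorted: 'afghpv'
Compare sorted forms: 'afghpv' == 'afghpv'
Anagram: Yes


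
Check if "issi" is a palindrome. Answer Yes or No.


Input string: 'issi'
Reversed: 'issi'
Compare pairs: s[0]='i' vs s[3]='i' (match), s[1]='s' vs s[2]='s' (match)
Palindrome: Yes


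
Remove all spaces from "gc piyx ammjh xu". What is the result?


Input string: 'gc piyx ammjh xu'
Operation: remove all spaces
Words: 'gc', 'piyx', 'ammjh', 'xu'
Join without spaces: gcpiyxammjhxu


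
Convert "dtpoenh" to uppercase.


Input string: 'dtpoenh'
Operation: convert each letter to uppercase
Mapping: 'd'->'D', 't'->'T', 'p'->'P', 'o'->'O', 'e'->'E', 'n'->'N', 'h'->'H'
Result: DTPOENH


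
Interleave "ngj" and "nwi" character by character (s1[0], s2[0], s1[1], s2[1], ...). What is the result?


String 1: 'ngj'
String 2: 'nwi'
Operation: alternate characters
Pairs: 'n'+'n', 'g'+'w', 'j'+'i'
Result: nngwji


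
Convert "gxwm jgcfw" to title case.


Input string: 'gxwm jgcfw'
Operation: capitalize first letter of each word
Word transformations: 'gxwm'->'Gxwm', 'jgcfw'->'Jgcfw'
Result: Gxwm Jgcfw


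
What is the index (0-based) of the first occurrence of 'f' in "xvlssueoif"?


Input string: 'xvlssueoif'
Target: 'f'
Scanning left to right: s[0]='x', s[1]='v', s[2]='l', s[3]='s', s[4]='s', s[5]='u', s[6]='e', s[7]='o', s[8]='i', s[9]='f'
First match at index: 9


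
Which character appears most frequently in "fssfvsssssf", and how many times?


Input: 'fssfvsssssf'
Operation: tally each character
Counts: 'f':3, 's':7, 'v':1
Maximum: 's' appears 7 times


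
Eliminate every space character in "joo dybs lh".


Input string: 'joo dybs lh'
Operation: remove all spaces
Words: 'joo', 'dybs', 'lh'
Join without spaces: joodybslh


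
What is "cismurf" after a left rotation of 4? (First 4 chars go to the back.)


Input: 'cismurf', shift = 4
Operation: split at index 4 and swap parts
Front part s[0:4] = 'cism'
Back part s[4:] = 'urf'
Rotated = back + front = 'urf' + 'cism'
Result: urfcism


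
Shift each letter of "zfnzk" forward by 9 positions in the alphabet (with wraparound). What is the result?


Input: 'zfnzk', shift = 9
Operation: for each letter, (position + 9) mod 26
Mapping: 'z'(25+9=34, 34 mod 26=8)->'i', 'f'(5+9=14)->'o', 'n'(13+9=22)->'w', 'z'(25+9=34, 34 mod 26=8)->'i', 'k'(10+9=19)->'t'
Result: iowit
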